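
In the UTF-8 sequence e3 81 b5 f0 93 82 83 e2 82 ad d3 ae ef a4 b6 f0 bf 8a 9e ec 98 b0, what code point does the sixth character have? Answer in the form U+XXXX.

U+3F29E

Offset 0: leading byte 0xE3 = 11100011 → 3-byte char #1 = E3 81 B5.
Offset 3: leading byte 0xF0 = 11110000 → 4-byte char #2 = F0 93 82 83.
Offset 7: leading byte 0xE2 = 11100010 → 3-byte char #3 = E2 82 AD.
Offset 10: leading byte 0xD3 = 11010011 → 2-byte char #4 = D3 AE.
Offset 12: leading byte 0xEF = 11101111 → 3-byte char #5 = EF A4 B6.
Offset 15: leading byte 0xF0 = 11110000 → 4-byte char #6 = F0 BF 8A 9E.
Leading byte 0xF0 = 11110000 matches 11110xxx → 4-byte sequence.
Byte 1: 0xF0 = 11110000, payload 000 (3 bits).
Byte 2: 0xBF = 10111111 (10xxxxxx ✓), payload 111111.
Byte 3: 0x8A = 10001010 (10xxxxxx ✓), payload 001010.
Byte 4: 0x9E = 10011110 (10xxxxxx ✓), payload 011110.
Concatenate: 000111111001010011110 = 0x3F29E (21 bits → U+3F29E).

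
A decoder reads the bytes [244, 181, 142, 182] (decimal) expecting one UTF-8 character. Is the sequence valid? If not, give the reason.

Leading byte 0xF4 = 11110100 → 4-byte form.
Payload = 0x1353B6, which exceeds U+10FFFF, the maximum Unicode code point. (Leading bytes F5–FF, or F4 followed by ≥ 0x90, are invalid.)

invalid (encodes a value above U+10FFFF)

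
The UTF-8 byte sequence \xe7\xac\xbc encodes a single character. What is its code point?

Leading byte 0xE7 = 11100111 matches 1110xxxx → 3-byte sequence.
Byte 1: 0xE7 = 11100111, payload 0111 (4 bits).
Byte 2: 0xAC = 10101100 (10xxxxxx ✓), payload 101100.
Byte 3: 0xBC = 10111100 (10xxxxxx ✓), payload 111100.
Concatenate: 0111101100111100 = 0x7B3C (16 bits → U+7B3C).

U+7B3C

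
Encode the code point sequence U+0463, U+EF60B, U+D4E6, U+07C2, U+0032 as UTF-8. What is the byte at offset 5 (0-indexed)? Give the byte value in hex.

U+0463 → 2-byte form D1 A3 at offsets 0–1.
U+EF60B → 4-byte form F3 AF 98 8B at offsets 2–5.
Offset 5 falls in char 2's range; it's byte 4 of F3 AF 98 8B = 0x8B.

0x8B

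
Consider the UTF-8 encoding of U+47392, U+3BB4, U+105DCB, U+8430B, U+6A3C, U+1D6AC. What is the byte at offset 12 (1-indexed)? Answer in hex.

0xF2

1-indexed offset 12 is 0-indexed offset 11.
U+47392 → 4-byte form F1 87 8E 92 at offsets 0–3.
U+3BB4 → 3-byte form E3 AE B4 at offsets 4–6.
U+105DCB → 4-byte form F4 85 B7 8B at offsets 7–10.
U+8430B → 4-byte form F2 84 8C 8B at offsets 11–14.
Offset 11 falls in char 4's range; it's byte 1 of F2 84 8C 8B = 0xF2.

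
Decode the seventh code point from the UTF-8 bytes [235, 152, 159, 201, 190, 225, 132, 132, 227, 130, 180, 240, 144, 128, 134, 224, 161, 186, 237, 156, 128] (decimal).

U+D700

Offset 0: leading byte 0xEB = 11101011 → 3-byte char #1 = EB 98 9F.
Offset 3: leading byte 0xC9 = 11001001 → 2-byte char #2 = C9 BE.
Offset 5: leading byte 0xE1 = 11100001 → 3-byte char #3 = E1 84 84.
Offset 8: leading byte 0xE3 = 11100011 → 3-byte char #4 = E3 82 B4.
Offset 11: leading byte 0xF0 = 11110000 → 4-byte char #5 = F0 90 80 86.
Offset 15: leading byte 0xE0 = 11100000 → 3-byte char #6 = E0 A1 BA.
Offset 18: leading byte 0xED = 11101101 → 3-byte char #7 = ED 9C 80.
Leading byte 0xED = 11101101 matches 1110xxxx → 3-byte sequence.
Byte 1: 0xED = 11101101, payload 1101 (4 bits).
Byte 2: 0x9C = 10011100 (10xxxxxx ✓), payload 011100.
Byte 3: 0x80 = 10000000 (10xxxxxx ✓), payload 000000.
Concatenate: 1101011100000000 = 0xD700 (16 bits → U+D700).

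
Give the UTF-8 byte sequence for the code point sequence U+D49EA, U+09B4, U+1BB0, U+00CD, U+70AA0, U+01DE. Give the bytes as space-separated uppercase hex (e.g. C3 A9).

F3 94 A7 AA E0 A6 B4 E1 AE B0 C3 8D F1 B0 AA A0 C7 9E

U+D49EA: 4-byte form → F3 94 A7 AA.
U+09B4: 3-byte form → E0 A6 B4.
U+1BB0: 3-byte form → E1 AE B0.
U+00CD: 2-byte form → C3 8D.
U+70AA0: 4-byte form → F1 B0 AA A0.
U+01DE: 2-byte form → C7 9E.
Concatenated (18 bytes): F3 94 A7 AA E0 A6 B4 E1 AE B0 C3 8D F1 B0 AA A0 C7 9E.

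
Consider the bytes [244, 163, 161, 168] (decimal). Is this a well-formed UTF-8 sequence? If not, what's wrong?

invalid (encodes a value above U+10FFFF)

Leading byte 0xF4 = 11110100 → 4-byte form.
Payload = 0x123868, which exceeds U+10FFFF, the maximum Unicode code point. (Leading bytes F5–FF, or F4 followed by ≥ 0x90, are invalid.)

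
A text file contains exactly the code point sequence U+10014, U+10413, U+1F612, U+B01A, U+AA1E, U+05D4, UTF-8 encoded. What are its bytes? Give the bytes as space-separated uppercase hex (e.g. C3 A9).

F0 90 80 94 F0 90 90 93 F0 9F 98 92 EB 80 9A EA A8 9E D7 94

U+10014: 4-byte form → F0 90 80 94.
U+10413: 4-byte form → F0 90 90 93.
U+1F612: 4-byte form → F0 9F 98 92.
U+B01A: 3-byte form → EB 80 9A.
U+AA1E: 3-byte form → EA A8 9E.
U+05D4: 2-byte form → D7 94.
Concatenated (20 bytes): F0 90 80 94 F0 90 90 93 F0 9F 98 92 EB 80 9A EA A8 9E D7 94.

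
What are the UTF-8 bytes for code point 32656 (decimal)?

E7 BE 90

U+7F90 = 0x7F90 = 32656 decimal. In range U+0800–U+FFFF → 3-byte form: 1110xxxx 10xxxxxx 10xxxxxx.
Binary (16 bits): 0111111110010000.
Split 4+6+6: 0111 | 111110 | 010000.
Byte 1: 11100111 = 0xE7.
Byte 2: 10111110 = 0xBE.
Byte 3: 10010000 = 0x90.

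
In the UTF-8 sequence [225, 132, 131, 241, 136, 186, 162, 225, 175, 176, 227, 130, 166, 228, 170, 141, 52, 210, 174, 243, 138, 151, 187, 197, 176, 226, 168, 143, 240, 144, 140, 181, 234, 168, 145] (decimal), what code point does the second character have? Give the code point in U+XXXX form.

Offset 0: leading byte 0xE1 = 11100001 → 3-byte char #1 = E1 84 83.
Offset 3: leading byte 0xF1 = 11110001 → 4-byte char #2 = F1 88 BA A2.
Leading byte 0xF1 = 11110001 matches 11110xxx → 4-byte sequence.
Byte 1: 0xF1 = 11110001, payload 001 (3 bits).
Byte 2: 0x88 = 10001000 (10xxxxxx ✓), payload 001000.
Byte 3: 0xBA = 10111010 (10xxxxxx ✓), payload 111010.
Byte 4: 0xA2 = 10100010 (10xxxxxx ✓), payload 100010.
Concatenate: 001001000111010100010 = 0x48EA2 (21 bits → U+48EA2).

U+48EA2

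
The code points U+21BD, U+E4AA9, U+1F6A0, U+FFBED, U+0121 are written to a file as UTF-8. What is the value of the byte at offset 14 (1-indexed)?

1-indexed offset 14 is 0-indexed offset 13.
U+21BD → 3-byte form E2 86 BD at offsets 0–2.
U+E4AA9 → 4-byte form F3 A4 AA A9 at offsets 3–6.
U+1F6A0 → 4-byte form F0 9F 9A A0 at offsets 7–10.
U+FFBED → 4-byte form F3 BF AF AD at offsets 11–14.
Offset 13 falls in char 4's range; it's byte 3 of F3 BF AF AD = 0xAF.

0xAF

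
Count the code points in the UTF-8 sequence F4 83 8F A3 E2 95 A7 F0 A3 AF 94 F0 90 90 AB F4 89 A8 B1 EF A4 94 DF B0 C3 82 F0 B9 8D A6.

9

Byte at offset 0: 0xF4 = 11110100 → 4-byte char (#1). Advance 4.
Byte at offset 4: 0xE2 = 11100010 → 3-byte char (#2). Advance 3.
Byte at offset 7: 0xF0 = 11110000 → 4-byte char (#3). Advance 4.
Byte at offset 11: 0xF0 = 11110000 → 4-byte char (#4). Advance 4.
Byte at offset 15: 0xF4 = 11110100 → 4-byte char (#5). Advance 4.
Byte at offset 19: 0xEF = 11101111 → 3-byte char (#6). Advance 3.
Byte at offset 22: 0xDF = 11011111 → 2-byte char (#7). Advance 2.
Byte at offset 24: 0xC3 = 11000011 → 2-byte char (#8). Advance 2.
Byte at offset 26: 0xF0 = 11110000 → 4-byte char (#9). Advance 4.
Reached end at offset 30 after 9 code points.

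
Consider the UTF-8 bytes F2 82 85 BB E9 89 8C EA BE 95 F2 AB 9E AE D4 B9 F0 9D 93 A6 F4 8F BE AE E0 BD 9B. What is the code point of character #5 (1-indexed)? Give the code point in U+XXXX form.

Offset 0: leading byte 0xF2 = 11110010 → 4-byte char #1 = F2 82 85 BB.
Offset 4: leading byte 0xE9 = 11101001 → 3-byte char #2 = E9 89 8C.
Offset 7: leading byte 0xEA = 11101010 → 3-byte char #3 = EA BE 95.
Offset 10: leading byte 0xF2 = 11110010 → 4-byte char #4 = F2 AB 9E AE.
Offset 14: leading byte 0xD4 = 11010100 → 2-byte char #5 = D4 B9.
Leading byte 0xD4 = 11010100 matches 110xxxxx → 2-byte sequence.
Byte 1: 0xD4 = 11010100, payload 10100 (5 bits).
Byte 2: 0xB9 = 10111001 (10xxxxxx ✓), payload 111001.
Concatenate: 10100111001 = 0x539 (11 bits → U+0539).

U+0539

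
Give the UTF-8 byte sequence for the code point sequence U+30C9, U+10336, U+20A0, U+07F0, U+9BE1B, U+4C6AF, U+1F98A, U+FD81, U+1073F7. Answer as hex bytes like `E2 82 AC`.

E3 83 89 F0 90 8C B6 E2 82 A0 DF B0 F2 9B B8 9B F1 8C 9A AF F0 9F A6 8A EF B6 81 F4 87 8F B7

U+30C9: 3-byte form → E3 83 89.
U+10336: 4-byte form → F0 90 8C B6.
U+20A0: 3-byte form → E2 82 A0.
U+07F0: 2-byte form → DF B0.
U+9BE1B: 4-byte form → F2 9B B8 9B.
U+4C6AF: 4-byte form → F1 8C 9A AF.
U+1F98A: 4-byte form → F0 9F A6 8A.
U+FD81: 3-byte form → EF B6 81.
U+1073F7: 4-byte form → F4 87 8F B7.
Concatenated (31 bytes): E3 83 89 F0 90 8C B6 E2 82 A0 DF B0 F2 9B B8 9B F1 8C 9A AF F0 9F A6 8A EF B6 81 F4 87 8F B7.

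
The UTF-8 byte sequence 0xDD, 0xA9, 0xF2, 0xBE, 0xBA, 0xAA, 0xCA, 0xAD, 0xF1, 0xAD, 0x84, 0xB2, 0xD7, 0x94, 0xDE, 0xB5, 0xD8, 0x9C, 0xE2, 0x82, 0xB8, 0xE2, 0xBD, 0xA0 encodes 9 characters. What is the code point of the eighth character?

U+20B8

Offset 0: leading byte 0xDD = 11011101 → 2-byte char #1 = DD A9.
Offset 2: leading byte 0xF2 = 11110010 → 4-byte char #2 = F2 BE BA AA.
Offset 6: leading byte 0xCA = 11001010 → 2-byte char #3 = CA AD.
Offset 8: leading byte 0xF1 = 11110001 → 4-byte char #4 = F1 AD 84 B2.
Offset 12: leading byte 0xD7 = 11010111 → 2-byte char #5 = D7 94.
Offset 14: leading byte 0xDE = 11011110 → 2-byte char #6 = DE B5.
Offset 16: leading byte 0xD8 = 11011000 → 2-byte char #7 = D8 9C.
Offset 18: leading byte 0xE2 = 11100010 → 3-byte char #8 = E2 82 B8.
Leading byte 0xE2 = 11100010 matches 1110xxxx → 3-byte sequence.
Byte 1: 0xE2 = 11100010, payload 0010 (4 bits).
Byte 2: 0x82 = 10000010 (10xxxxxx ✓), payload 000010.
Byte 3: 0xB8 = 10111000 (10xxxxxx ✓), payload 111000.
Concatenate: 0010000010111000 = 0x20B8 (16 bits → U+20B8).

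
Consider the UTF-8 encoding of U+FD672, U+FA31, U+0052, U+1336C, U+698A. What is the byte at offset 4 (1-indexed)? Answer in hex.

1-indexed offset 4 is 0-indexed offset 3.
U+FD672 → 4-byte form F3 BD 99 B2 at offsets 0–3.
Offset 3 falls in char 1's range; it's byte 4 of F3 BD 99 B2 = 0xB2.

0xB2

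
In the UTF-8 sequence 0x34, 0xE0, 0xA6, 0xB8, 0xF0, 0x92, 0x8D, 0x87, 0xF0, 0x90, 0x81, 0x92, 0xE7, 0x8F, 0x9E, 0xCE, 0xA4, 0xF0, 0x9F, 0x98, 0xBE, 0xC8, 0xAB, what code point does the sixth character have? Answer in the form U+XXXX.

U+03A4

Offset 0: leading byte 0x34 = 00110100 → 1-byte char #1 = 34.
Offset 1: leading byte 0xE0 = 11100000 → 3-byte char #2 = E0 A6 B8.
Offset 4: leading byte 0xF0 = 11110000 → 4-byte char #3 = F0 92 8D 87.
Offset 8: leading byte 0xF0 = 11110000 → 4-byte char #4 = F0 90 81 92.
Offset 12: leading byte 0xE7 = 11100111 → 3-byte char #5 = E7 8F 9E.
Offset 15: leading byte 0xCE = 11001110 → 2-byte char #6 = CE A4.
Leading byte 0xCE = 11001110 matches 110xxxxx → 2-byte sequence.
Byte 1: 0xCE = 11001110, payload 01110 (5 bits).
Byte 2: 0xA4 = 10100100 (10xxxxxx ✓), payload 100100.
Concatenate: 01110100100 = 0x3A4 (11 bits → U+03A4).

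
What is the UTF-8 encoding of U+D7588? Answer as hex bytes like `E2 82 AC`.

U+D7588 = 0xD7588 = 882056 decimal. In range U+10000–U+10FFFF → 4-byte form: 11110xxx 10xxxxxx 10xxxxxx 10xxxxxx.
Binary (21 bits): 011010111010110001000.
Split 3+6+6+6: 011 | 010111 | 010110 | 001000.
Byte 1: 11110011 = 0xF3.
Byte 2: 10010111 = 0x97.
Byte 3: 10010110 = 0x96.
Byte 4: 10001000 = 0x88.

F3 97 96 88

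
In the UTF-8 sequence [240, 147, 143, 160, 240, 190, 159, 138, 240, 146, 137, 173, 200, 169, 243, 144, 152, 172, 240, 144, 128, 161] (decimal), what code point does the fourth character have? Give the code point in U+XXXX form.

Offset 0: leading byte 0xF0 = 11110000 → 4-byte char #1 = F0 93 8F A0.
Offset 4: leading byte 0xF0 = 11110000 → 4-byte char #2 = F0 BE 9F 8A.
Offset 8: leading byte 0xF0 = 11110000 → 4-byte char #3 = F0 92 89 AD.
Offset 12: leading byte 0xC8 = 11001000 → 2-byte char #4 = C8 A9.
Leading byte 0xC8 = 11001000 matches 110xxxxx → 2-byte sequence.
Byte 1: 0xC8 = 11001000, payload 01000 (5 bits).
Byte 2: 0xA9 = 10101001 (10xxxxxx ✓), payload 101001.
Concatenate: 01000101001 = 0x229 (11 bits → U+0229).

U+0229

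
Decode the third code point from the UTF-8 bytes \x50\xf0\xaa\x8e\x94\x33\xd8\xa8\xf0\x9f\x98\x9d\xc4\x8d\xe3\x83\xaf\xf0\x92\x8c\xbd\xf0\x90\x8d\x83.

Offset 0: leading byte 0x50 = 01010000 → 1-byte char #1 = 50.
Offset 1: leading byte 0xF0 = 11110000 → 4-byte char #2 = F0 AA 8E 94.
Offset 5: leading byte 0x33 = 00110011 → 1-byte char #3 = 33.
Leading byte 0x33 = 00110011 matches 0xxxxxxx → 1-byte sequence.
Byte 1: 0x33 = 00110011, payload 0110011 (7 bits).
Concatenate: 0110011 = 0x33 (7 bits → U+0033).

U+0033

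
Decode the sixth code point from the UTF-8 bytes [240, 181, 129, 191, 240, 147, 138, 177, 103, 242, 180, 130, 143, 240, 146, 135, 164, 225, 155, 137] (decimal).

Offset 0: leading byte 0xF0 = 11110000 → 4-byte char #1 = F0 B5 81 BF.
Offset 4: leading byte 0xF0 = 11110000 → 4-byte char #2 = F0 93 8A B1.
Offset 8: leading byte 0x67 = 01100111 → 1-byte char #3 = 67.
Offset 9: leading byte 0xF2 = 11110010 → 4-byte char #4 = F2 B4 82 8F.
Offset 13: leading byte 0xF0 = 11110000 → 4-byte char #5 = F0 92 87 A4.
Offset 17: leading byte 0xE1 = 11100001 → 3-byte char #6 = E1 9B 89.
Leading byte 0xE1 = 11100001 matches 1110xxxx → 3-byte sequence.
Byte 1: 0xE1 = 11100001, payload 0001 (4 bits).
Byte 2: 0x9B = 10011011 (10xxxxxx ✓), payload 011011.
Byte 3: 0x89 = 10001001 (10xxxxxx ✓), payload 001001.
Concatenate: 0001011011001001 = 0x16C9 (16 bits → U+16C9).

U+16C9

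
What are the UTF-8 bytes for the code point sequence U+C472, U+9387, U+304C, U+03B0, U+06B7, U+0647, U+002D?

U+C472: 3-byte form → EC 91 B2.
U+9387: 3-byte form → E9 8E 87.
U+304C: 3-byte form → E3 81 8C.
U+03B0: 2-byte form → CE B0.
U+06B7: 2-byte form → DA B7.
U+0647: 2-byte form → D9 87.
U+002D: 1-byte form → 2D.
Concatenated (16 bytes): EC 91 B2 E9 8E 87 E3 81 8C CE B0 DA B7 D9 87 2D.

EC 91 B2 E9 8E 87 E3 81 8C CE B0 DA B7 D9 87 2D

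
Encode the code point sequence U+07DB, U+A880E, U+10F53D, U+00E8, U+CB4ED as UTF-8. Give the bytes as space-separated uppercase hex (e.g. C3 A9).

U+07DB: 2-byte form → DF 9B.
U+A880E: 4-byte form → F2 A8 A0 8E.
U+10F53D: 4-byte form → F4 8F 94 BD.
U+00E8: 2-byte form → C3 A8.
U+CB4ED: 4-byte form → F3 8B 93 AD.
Concatenated (16 bytes): DF 9B F2 A8 A0 8E F4 8F 94 BD C3 A8 F3 8B 93 AD.

DF 9B F2 A8 A0 8E F4 8F 94 BD C3 A8 F3 8B 93 AD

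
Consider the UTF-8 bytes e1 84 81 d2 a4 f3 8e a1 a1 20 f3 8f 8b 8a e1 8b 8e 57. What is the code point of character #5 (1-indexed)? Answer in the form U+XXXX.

Offset 0: leading byte 0xE1 = 11100001 → 3-byte char #1 = E1 84 81.
Offset 3: leading byte 0xD2 = 11010010 → 2-byte char #2 = D2 A4.
Offset 5: leading byte 0xF3 = 11110011 → 4-byte char #3 = F3 8E A1 A1.
Offset 9: leading byte 0x20 = 00100000 → 1-byte char #4 = 20.
Offset 10: leading byte 0xF3 = 11110011 → 4-byte char #5 = F3 8F 8B 8A.
Leading byte 0xF3 = 11110011 matches 11110xxx → 4-byte sequence.
Byte 1: 0xF3 = 11110011, payload 011 (3 bits).
Byte 2: 0x8F = 10001111 (10xxxxxx ✓), payload 001111.
Byte 3: 0x8B = 10001011 (10xxxxxx ✓), payload 001011.
Byte 4: 0x8A = 10001010 (10xxxxxx ✓), payload 001010.
Concatenate: 011001111001011001010 = 0xCF2CA (21 bits → U+CF2CA).

U+CF2CA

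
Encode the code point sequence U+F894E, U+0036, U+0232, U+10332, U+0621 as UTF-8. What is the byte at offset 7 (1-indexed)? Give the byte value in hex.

0xB2

1-indexed offset 7 is 0-indexed offset 6.
U+F894E → 4-byte form F3 B8 A5 8E at offsets 0–3.
U+0036 → 1-byte form 36 at offsets 4–4.
U+0232 → 2-byte form C8 B2 at offsets 5–6.
Offset 6 falls in char 3's range; it's byte 2 of C8 B2 = 0xB2.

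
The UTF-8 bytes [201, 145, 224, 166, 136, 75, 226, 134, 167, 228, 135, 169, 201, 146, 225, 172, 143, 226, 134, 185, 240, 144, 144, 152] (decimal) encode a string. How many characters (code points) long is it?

Byte at offset 0: 0xC9 = 11001001 → 2-byte char (#1). Advance 2.
Byte at offset 2: 0xE0 = 11100000 → 3-byte char (#2). Advance 3.
Byte at offset 5: 0x4B = 01001011 → 1-byte char (#3). Advance 1.
Byte at offset 6: 0xE2 = 11100010 → 3-byte char (#4). Advance 3.
Byte at offset 9: 0xE4 = 11100100 → 3-byte char (#5). Advance 3.
Byte at offset 12: 0xC9 = 11001001 → 2-byte char (#6). Advance 2.
Byte at offset 14: 0xE1 = 11100001 → 3-byte char (#7). Advance 3.
Byte at offset 17: 0xE2 = 11100010 → 3-byte char (#8). Advance 3.
Byte at offset 20: 0xF0 = 11110000 → 4-byte char (#9). Advance 4.
Reached end at offset 24 after 9 code points.

9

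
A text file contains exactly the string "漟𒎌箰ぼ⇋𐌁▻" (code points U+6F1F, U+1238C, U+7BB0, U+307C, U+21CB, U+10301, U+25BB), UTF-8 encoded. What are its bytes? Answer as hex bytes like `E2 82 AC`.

U+6F1F: 3-byte form → E6 BC 9F.
U+1238C: 4-byte form → F0 92 8E 8C.
U+7BB0: 3-byte form → E7 AE B0.
U+307C: 3-byte form → E3 81 BC.
U+21CB: 3-byte form → E2 87 8B.
U+10301: 4-byte form → F0 90 8C 81.
U+25BB: 3-byte form → E2 96 BB.
Concatenated (23 bytes): E6 BC 9F F0 92 8E 8C E7 AE B0 E3 81 BC E2 87 8B F0 90 8C 81 E2 96 BB.

E6 BC 9F F0 92 8E 8C E7 AE B0 E3 81 BC E2 87 8B F0 90 8C 81 E2 96 BB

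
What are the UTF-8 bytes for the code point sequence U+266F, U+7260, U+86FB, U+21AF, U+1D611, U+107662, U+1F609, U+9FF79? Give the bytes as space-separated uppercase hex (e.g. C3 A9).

U+266F: 3-byte form → E2 99 AF.
U+7260: 3-byte form → E7 89 A0.
U+86FB: 3-byte form → E8 9B BB.
U+21AF: 3-byte form → E2 86 AF.
U+1D611: 4-byte form → F0 9D 98 91.
U+107662: 4-byte form → F4 87 99 A2.
U+1F609: 4-byte form → F0 9F 98 89.
U+9FF79: 4-byte form → F2 9F BD B9.
Concatenated (28 bytes): E2 99 AF E7 89 A0 E8 9B BB E2 86 AF F0 9D 98 91 F4 87 99 A2 F0 9F 98 89 F2 9F BD B9.

E2 99 AF E7 89 A0 E8 9B BB E2 86 AF F0 9D 98 91 F4 87 99 A2 F0 9F 98 89 F2 9F BD B9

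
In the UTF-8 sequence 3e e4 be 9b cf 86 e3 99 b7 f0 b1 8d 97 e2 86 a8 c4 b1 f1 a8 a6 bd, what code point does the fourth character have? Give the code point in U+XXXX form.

Offset 0: leading byte 0x3E = 00111110 → 1-byte char #1 = 3E.
Offset 1: leading byte 0xE4 = 11100100 → 3-byte char #2 = E4 BE 9B.
Offset 4: leading byte 0xCF = 11001111 → 2-byte char #3 = CF 86.
Offset 6: leading byte 0xE3 = 11100011 → 3-byte char #4 = E3 99 B7.
Leading byte 0xE3 = 11100011 matches 1110xxxx → 3-byte sequence.
Byte 1: 0xE3 = 11100011, payload 0011 (4 bits).
Byte 2: 0x99 = 10011001 (10xxxxxx ✓), payload 011001.
Byte 3: 0xB7 = 10110111 (10xxxxxx ✓), payload 110111.
Concatenate: 0011011001110111 = 0x3677 (16 bits → U+3677).

U+3677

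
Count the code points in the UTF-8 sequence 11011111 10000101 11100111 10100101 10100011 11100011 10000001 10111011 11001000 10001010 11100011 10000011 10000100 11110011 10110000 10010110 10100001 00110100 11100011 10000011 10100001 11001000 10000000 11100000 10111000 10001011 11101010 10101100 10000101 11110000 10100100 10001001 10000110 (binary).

12

Byte at offset 0: 0xDF = 11011111 → 2-byte char (#1). Advance 2.
Byte at offset 2: 0xE7 = 11100111 → 3-byte char (#2). Advance 3.
Byte at offset 5: 0xE3 = 11100011 → 3-byte char (#3). Advance 3.
Byte at offset 8: 0xC8 = 11001000 → 2-byte char (#4). Advance 2.
Byte at offset 10: 0xE3 = 11100011 → 3-byte char (#5). Advance 3.
Byte at offset 13: 0xF3 = 11110011 → 4-byte char (#6). Advance 4.
Byte at offset 17: 0x34 = 00110100 → 1-byte char (#7). Advance 1.
Byte at offset 18: 0xE3 = 11100011 → 3-byte char (#8). Advance 3.
Byte at offset 21: 0xC8 = 11001000 → 2-byte char (#9). Advance 2.
Byte at offset 23: 0xE0 = 11100000 → 3-byte char (#10). Advance 3.
Byte at offset 26: 0xEA = 11101010 → 3-byte char (#11). Advance 3.
Byte at offset 29: 0xF0 = 11110000 → 4-byte char (#12). Advance 4.
Reached end at offset 33 after 12 code points.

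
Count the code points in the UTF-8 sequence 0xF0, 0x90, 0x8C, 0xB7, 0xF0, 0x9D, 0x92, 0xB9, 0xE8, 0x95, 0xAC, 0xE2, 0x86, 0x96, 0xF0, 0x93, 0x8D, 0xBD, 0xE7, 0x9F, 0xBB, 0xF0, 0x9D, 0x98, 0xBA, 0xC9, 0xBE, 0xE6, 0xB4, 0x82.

Byte at offset 0: 0xF0 = 11110000 → 4-byte char (#1). Advance 4.
Byte at offset 4: 0xF0 = 11110000 → 4-byte char (#2). Advance 4.
Byte at offset 8: 0xE8 = 11101000 → 3-byte char (#3). Advance 3.
Byte at offset 11: 0xE2 = 11100010 → 3-byte char (#4). Advance 3.
Byte at offset 14: 0xF0 = 11110000 → 4-byte char (#5). Advance 4.
Byte at offset 18: 0xE7 = 11100111 → 3-byte char (#6). Advance 3.
Byte at offset 21: 0xF0 = 11110000 → 4-byte char (#7). Advance 4.
Byte at offset 25: 0xC9 = 11001001 → 2-byte char (#8). Advance 2.
Byte at offset 27: 0xE6 = 11100110 → 3-byte char (#9). Advance 3.
Reached end at offset 30 after 9 code points.

9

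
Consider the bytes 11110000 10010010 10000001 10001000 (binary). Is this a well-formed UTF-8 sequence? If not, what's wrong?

Leading byte 0xF0 = 11110000 → 4-byte form.
Continuation bytes 0x92=10010010, 0x81=10000001, 0x88=10001000 all match 10xxxxxx.
Decoded value 0x12048 is ≥ 0x10000 (shortest form) and not a surrogate.

valid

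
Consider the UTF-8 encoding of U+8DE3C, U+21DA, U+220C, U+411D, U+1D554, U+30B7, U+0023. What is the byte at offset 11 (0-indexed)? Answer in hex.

U+8DE3C → 4-byte form F2 8D B8 BC at offsets 0–3.
U+21DA → 3-byte form E2 87 9A at offsets 4–6.
U+220C → 3-byte form E2 88 8C at offsets 7–9.
U+411D → 3-byte form E4 84 9D at offsets 10–12.
Offset 11 falls in char 4's range; it's byte 2 of E4 84 9D = 0x84.

0x84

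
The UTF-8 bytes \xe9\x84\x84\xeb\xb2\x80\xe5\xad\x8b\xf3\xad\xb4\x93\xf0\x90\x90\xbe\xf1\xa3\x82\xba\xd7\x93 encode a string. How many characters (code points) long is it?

7

Byte at offset 0: 0xE9 = 11101001 → 3-byte char (#1). Advance 3.
Byte at offset 3: 0xEB = 11101011 → 3-byte char (#2). Advance 3.
Byte at offset 6: 0xE5 = 11100101 → 3-byte char (#3). Advance 3.
Byte at offset 9: 0xF3 = 11110011 → 4-byte char (#4). Advance 4.
Byte at offset 13: 0xF0 = 11110000 → 4-byte char (#5). Advance 4.
Byte at offset 17: 0xF1 = 11110001 → 4-byte char (#6). Advance 4.
Byte at offset 21: 0xD7 = 11010111 → 2-byte char (#7). Advance 2.
Reached end at offset 23 after 7 code points.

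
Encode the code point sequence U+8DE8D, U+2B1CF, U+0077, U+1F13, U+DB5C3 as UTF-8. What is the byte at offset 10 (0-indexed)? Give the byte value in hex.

0xBC

U+8DE8D → 4-byte form F2 8D BA 8D at offsets 0–3.
U+2B1CF → 4-byte form F0 AB 87 8F at offsets 4–7.
U+0077 → 1-byte form 77 at offsets 8–8.
U+1F13 → 3-byte form E1 BC 93 at offsets 9–11.
Offset 10 falls in char 4's range; it's byte 2 of E1 BC 93 = 0xBC.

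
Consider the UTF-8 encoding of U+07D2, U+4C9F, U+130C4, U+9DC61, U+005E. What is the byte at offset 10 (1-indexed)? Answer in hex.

0xF2

1-indexed offset 10 is 0-indexed offset 9.
U+07D2 → 2-byte form DF 92 at offsets 0–1.
U+4C9F → 3-byte form E4 B2 9F at offsets 2–4.
U+130C4 → 4-byte form F0 93 83 84 at offsets 5–8.
U+9DC61 → 4-byte form F2 9D B1 A1 at offsets 9–12.
Offset 9 falls in char 4's range; it's byte 1 of F2 9D B1 A1 = 0xF2.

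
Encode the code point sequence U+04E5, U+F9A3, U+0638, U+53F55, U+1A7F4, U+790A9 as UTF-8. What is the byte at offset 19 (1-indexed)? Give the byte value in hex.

0xA9

1-indexed offset 19 is 0-indexed offset 18.
U+04E5 → 2-byte form D3 A5 at offsets 0–1.
U+F9A3 → 3-byte form EF A6 A3 at offsets 2–4.
U+0638 → 2-byte form D8 B8 at offsets 5–6.
U+53F55 → 4-byte form F1 93 BD 95 at offsets 7–10.
U+1A7F4 → 4-byte form F0 9A 9F B4 at offsets 11–14.
U+790A9 → 4-byte form F1 B9 82 A9 at offsets 15–18.
Offset 18 falls in char 6's range; it's byte 4 of F1 B9 82 A9 = 0xA9.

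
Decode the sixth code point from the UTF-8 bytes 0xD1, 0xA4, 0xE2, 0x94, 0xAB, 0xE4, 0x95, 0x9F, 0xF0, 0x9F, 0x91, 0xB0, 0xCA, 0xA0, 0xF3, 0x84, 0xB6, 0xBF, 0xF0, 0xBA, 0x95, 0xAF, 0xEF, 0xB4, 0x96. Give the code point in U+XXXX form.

Offset 0: leading byte 0xD1 = 11010001 → 2-byte char #1 = D1 A4.
Offset 2: leading byte 0xE2 = 11100010 → 3-byte char #2 = E2 94 AB.
Offset 5: leading byte 0xE4 = 11100100 → 3-byte char #3 = E4 95 9F.
Offset 8: leading byte 0xF0 = 11110000 → 4-byte char #4 = F0 9F 91 B0.
Offset 12: leading byte 0xCA = 11001010 → 2-byte char #5 = CA A0.
Offset 14: leading byte 0xF3 = 11110011 → 4-byte char #6 = F3 84 B6 BF.
Leading byte 0xF3 = 11110011 matches 11110xxx → 4-byte sequence.
Byte 1: 0xF3 = 11110011, payload 011 (3 bits).
Byte 2: 0x84 = 10000100 (10xxxxxx ✓), payload 000100.
Byte 3: 0xB6 = 10110110 (10xxxxxx ✓), payload 110110.
Byte 4: 0xBF = 10111111 (10xxxxxx ✓), payload 111111.
Concatenate: 011000100110110111111 = 0xC4DBF (21 bits → U+C4DBF).

U+C4DBF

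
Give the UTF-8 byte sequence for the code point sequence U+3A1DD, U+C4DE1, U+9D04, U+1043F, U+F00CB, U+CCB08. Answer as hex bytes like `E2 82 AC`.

F0 BA 87 9D F3 84 B7 A1 E9 B4 84 F0 90 90 BF F3 B0 83 8B F3 8C AC 88

U+3A1DD: 4-byte form → F0 BA 87 9D.
U+C4DE1: 4-byte form → F3 84 B7 A1.
U+9D04: 3-byte form → E9 B4 84.
U+1043F: 4-byte form → F0 90 90 BF.
U+F00CB: 4-byte form → F3 B0 83 8B.
U+CCB08: 4-byte form → F3 8C AC 88.
Concatenated (23 bytes): F0 BA 87 9D F3 84 B7 A1 E9 B4 84 F0 90 90 BF F3 B0 83 8B F3 8C AC 88.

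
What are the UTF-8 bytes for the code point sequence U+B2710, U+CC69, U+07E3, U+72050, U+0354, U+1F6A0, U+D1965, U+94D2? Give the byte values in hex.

F2 B2 9C 90 EC B1 A9 DF A3 F1 B2 81 90 CD 94 F0 9F 9A A0 F3 91 A5 A5 E9 93 92

U+B2710: 4-byte form → F2 B2 9C 90.
U+CC69: 3-byte form → EC B1 A9.
U+07E3: 2-byte form → DF A3.
U+72050: 4-byte form → F1 B2 81 90.
U+0354: 2-byte form → CD 94.
U+1F6A0: 4-byte form → F0 9F 9A A0.
U+D1965: 4-byte form → F3 91 A5 A5.
U+94D2: 3-byte form → E9 93 92.
Concatenated (26 bytes): F2 B2 9C 90 EC B1 A9 DF A3 F1 B2 81 90 CD 94 F0 9F 9A A0 F3 91 A5 A5 E9 93 92.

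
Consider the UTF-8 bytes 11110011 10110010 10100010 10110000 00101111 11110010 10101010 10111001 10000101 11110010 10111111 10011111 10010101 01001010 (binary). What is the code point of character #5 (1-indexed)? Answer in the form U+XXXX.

U+004A

Offset 0: leading byte 0xF3 = 11110011 → 4-byte char #1 = F3 B2 A2 B0.
Offset 4: leading byte 0x2F = 00101111 → 1-byte char #2 = 2F.
Offset 5: leading byte 0xF2 = 11110010 → 4-byte char #3 = F2 AA B9 85.
Offset 9: leading byte 0xF2 = 11110010 → 4-byte char #4 = F2 BF 9F 95.
Offset 13: leading byte 0x4A = 01001010 → 1-byte char #5 = 4A.
Leading byte 0x4A = 01001010 matches 0xxxxxxx → 1-byte sequence.
Byte 1: 0x4A = 01001010, payload 1001010 (7 bits).
Concatenate: 1001010 = 0x4A (7 bits → U+004A).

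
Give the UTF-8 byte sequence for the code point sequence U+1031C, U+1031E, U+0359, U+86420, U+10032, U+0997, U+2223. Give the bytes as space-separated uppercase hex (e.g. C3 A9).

U+1031C: 4-byte form → F0 90 8C 9C.
U+1031E: 4-byte form → F0 90 8C 9E.
U+0359: 2-byte form → CD 99.
U+86420: 4-byte form → F2 86 90 A0.
U+10032: 4-byte form → F0 90 80 B2.
U+0997: 3-byte form → E0 A6 97.
U+2223: 3-byte form → E2 88 A3.
Concatenated (24 bytes): F0 90 8C 9C F0 90 8C 9E CD 99 F2 86 90 A0 F0 90 80 B2 E0 A6 97 E2 88 A3.

F0 90 8C 9C F0 90 8C 9E CD 99 F2 86 90 A0 F0 90 80 B2 E0 A6 97 E2 88 A3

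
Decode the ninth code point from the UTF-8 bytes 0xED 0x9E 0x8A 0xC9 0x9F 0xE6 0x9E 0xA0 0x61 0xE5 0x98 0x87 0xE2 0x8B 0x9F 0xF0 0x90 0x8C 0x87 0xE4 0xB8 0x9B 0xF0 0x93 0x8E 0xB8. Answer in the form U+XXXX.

U+133B8

Offset 0: leading byte 0xED = 11101101 → 3-byte char #1 = ED 9E 8A.
Offset 3: leading byte 0xC9 = 11001001 → 2-byte char #2 = C9 9F.
Offset 5: leading byte 0xE6 = 11100110 → 3-byte char #3 = E6 9E A0.
Offset 8: leading byte 0x61 = 01100001 → 1-byte char #4 = 61.
Offset 9: leading byte 0xE5 = 11100101 → 3-byte char #5 = E5 98 87.
Offset 12: leading byte 0xE2 = 11100010 → 3-byte char #6 = E2 8B 9F.
Offset 15: leading byte 0xF0 = 11110000 → 4-byte char #7 = F0 90 8C 87.
Offset 19: leading byte 0xE4 = 11100100 → 3-byte char #8 = E4 B8 9B.
Offset 22: leading byte 0xF0 = 11110000 → 4-byte char #9 = F0 93 8E B8.
Leading byte 0xF0 = 11110000 matches 11110xxx → 4-byte sequence.
Byte 1: 0xF0 = 11110000, payload 000 (3 bits).
Byte 2: 0x93 = 10010011 (10xxxxxx ✓), payload 010011.
Byte 3: 0x8E = 10001110 (10xxxxxx ✓), payload 001110.
Byte 4: 0xB8 = 10111000 (10xxxxxx ✓), payload 111000.
Concatenate: 000010011001110111000 = 0x133B8 (21 bits → U+133B8).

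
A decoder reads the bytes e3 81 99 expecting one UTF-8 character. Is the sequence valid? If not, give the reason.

valid

Leading byte 0xE3 = 11100011 → 3-byte form.
Continuation bytes 0x81=10000001, 0x99=10011001 all match 10xxxxxx.
Decoded value 0x3059 is ≥ 0x800 (shortest form) and not a surrogate.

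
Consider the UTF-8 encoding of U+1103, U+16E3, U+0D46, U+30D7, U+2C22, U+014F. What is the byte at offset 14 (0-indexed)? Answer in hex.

U+1103 → 3-byte form E1 84 83 at offsets 0–2.
U+16E3 → 3-byte form E1 9B A3 at offsets 3–5.
U+0D46 → 3-byte form E0 B5 86 at offsets 6–8.
U+30D7 → 3-byte form E3 83 97 at offsets 9–11.
U+2C22 → 3-byte form E2 B0 A2 at offsets 12–14.
Offset 14 falls in char 5's range; it's byte 3 of E2 B0 A2 = 0xA2.

0xA2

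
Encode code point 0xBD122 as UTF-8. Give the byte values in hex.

F2 BD 84 A2

U+BD122 = 0xBD122 = 774434 decimal. In range U+10000–U+10FFFF → 4-byte form: 11110xxx 10xxxxxx 10xxxxxx 10xxxxxx.
Binary (21 bits): 010111101000100100010.
Split 3+6+6+6: 010 | 111101 | 000100 | 100010.
Byte 1: 11110010 = 0xF2.
Byte 2: 10111101 = 0xBD.
Byte 3: 10000100 = 0x84.
Byte 4: 10100010 = 0xA2.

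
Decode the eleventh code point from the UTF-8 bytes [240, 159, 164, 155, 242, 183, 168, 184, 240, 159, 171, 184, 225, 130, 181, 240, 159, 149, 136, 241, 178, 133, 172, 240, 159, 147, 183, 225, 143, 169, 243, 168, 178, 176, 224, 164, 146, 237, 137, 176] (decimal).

Offset 0: leading byte 0xF0 = 11110000 → 4-byte char #1 = F0 9F A4 9B.
Offset 4: leading byte 0xF2 = 11110010 → 4-byte char #2 = F2 B7 A8 B8.
Offset 8: leading byte 0xF0 = 11110000 → 4-byte char #3 = F0 9F AB B8.
Offset 12: leading byte 0xE1 = 11100001 → 3-byte char #4 = E1 82 B5.
Offset 15: leading byte 0xF0 = 11110000 → 4-byte char #5 = F0 9F 95 88.
Offset 19: leading byte 0xF1 = 11110001 → 4-byte char #6 = F1 B2 85 AC.
Offset 23: leading byte 0xF0 = 11110000 → 4-byte char #7 = F0 9F 93 B7.
Offset 27: leading byte 0xE1 = 11100001 → 3-byte char #8 = E1 8F A9.
Offset 30: leading byte 0xF3 = 11110011 → 4-byte char #9 = F3 A8 B2 B0.
Offset 34: leading byte 0xE0 = 11100000 → 3-byte char #10 = E0 A4 92.
Offset 37: leading byte 0xED = 11101101 → 3-byte char #11 = ED 89 B0.
Leading byte 0xED = 11101101 matches 1110xxxx → 3-byte sequence.
Byte 1: 0xED = 11101101, payload 1101 (4 bits).
Byte 2: 0x89 = 10001001 (10xxxxxx ✓), payload 001001.
Byte 3: 0xB0 = 10110000 (10xxxxxx ✓), payload 110000.
Concatenate: 1101001001110000 = 0xD270 (16 bits → U+D270).

U+D270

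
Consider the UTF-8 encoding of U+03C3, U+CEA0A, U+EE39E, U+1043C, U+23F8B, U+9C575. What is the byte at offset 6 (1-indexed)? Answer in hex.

1-indexed offset 6 is 0-indexed offset 5.
U+03C3 → 2-byte form CF 83 at offsets 0–1.
U+CEA0A → 4-byte form F3 8E A8 8A at offsets 2–5.
Offset 5 falls in char 2's range; it's byte 4 of F3 8E A8 8A = 0x8A.

0x8A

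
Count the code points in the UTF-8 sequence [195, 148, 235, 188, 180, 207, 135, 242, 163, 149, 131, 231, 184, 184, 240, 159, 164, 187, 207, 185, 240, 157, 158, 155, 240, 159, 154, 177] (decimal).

9

Byte at offset 0: 0xC3 = 11000011 → 2-byte char (#1). Advance 2.
Byte at offset 2: 0xEB = 11101011 → 3-byte char (#2). Advance 3.
Byte at offset 5: 0xCF = 11001111 → 2-byte char (#3). Advance 2.
Byte at offset 7: 0xF2 = 11110010 → 4-byte char (#4). Advance 4.
Byte at offset 11: 0xE7 = 11100111 → 3-byte char (#5). Advance 3.
Byte at offset 14: 0xF0 = 11110000 → 4-byte char (#6). Advance 4.
Byte at offset 18: 0xCF = 11001111 → 2-byte char (#7). Advance 2.
Byte at offset 20: 0xF0 = 11110000 → 4-byte char (#8). Advance 4.
Byte at offset 24: 0xF0 = 11110000 → 4-byte char (#9). Advance 4.
Reached end at offset 28 after 9 code points.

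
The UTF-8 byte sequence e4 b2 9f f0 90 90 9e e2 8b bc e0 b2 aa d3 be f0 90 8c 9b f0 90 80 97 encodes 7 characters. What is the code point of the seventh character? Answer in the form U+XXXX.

Offset 0: leading byte 0xE4 = 11100100 → 3-byte char #1 = E4 B2 9F.
Offset 3: leading byte 0xF0 = 11110000 → 4-byte char #2 = F0 90 90 9E.
Offset 7: leading byte 0xE2 = 11100010 → 3-byte char #3 = E2 8B BC.
Offset 10: leading byte 0xE0 = 11100000 → 3-byte char #4 = E0 B2 AA.
Offset 13: leading byte 0xD3 = 11010011 → 2-byte char #5 = D3 BE.
Offset 15: leading byte 0xF0 = 11110000 → 4-byte char #6 = F0 90 8C 9B.
Offset 19: leading byte 0xF0 = 11110000 → 4-byte char #7 = F0 90 80 97.
Leading byte 0xF0 = 11110000 matches 11110xxx → 4-byte sequence.
Byte 1: 0xF0 = 11110000, payload 000 (3 bits).
Byte 2: 0x90 = 10010000 (10xxxxxx ✓), payload 010000.
Byte 3: 0x80 = 10000000 (10xxxxxx ✓), payload 000000.
Byte 4: 0x97 = 10010111 (10xxxxxx ✓), payload 010111.
Concatenate: 000010000000000010111 = 0x10017 (21 bits → U+10017).

U+10017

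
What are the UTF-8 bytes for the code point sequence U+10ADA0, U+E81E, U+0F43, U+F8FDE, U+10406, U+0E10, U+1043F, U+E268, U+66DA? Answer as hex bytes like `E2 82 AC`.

F4 8A B6 A0 EE A0 9E E0 BD 83 F3 B8 BF 9E F0 90 90 86 E0 B8 90 F0 90 90 BF EE 89 A8 E6 9B 9A

U+10ADA0: 4-byte form → F4 8A B6 A0.
U+E81E: 3-byte form → EE A0 9E.
U+0F43: 3-byte form → E0 BD 83.
U+F8FDE: 4-byte form → F3 B8 BF 9E.
U+10406: 4-byte form → F0 90 90 86.
U+0E10: 3-byte form → E0 B8 90.
U+1043F: 4-byte form → F0 90 90 BF.
U+E268: 3-byte form → EE 89 A8.
U+66DA: 3-byte form → E6 9B 9A.
Concatenated (31 bytes): F4 8A B6 A0 EE A0 9E E0 BD 83 F3 B8 BF 9E F0 90 90 86 E0 B8 90 F0 90 90 BF EE 89 A8 E6 9B 9A.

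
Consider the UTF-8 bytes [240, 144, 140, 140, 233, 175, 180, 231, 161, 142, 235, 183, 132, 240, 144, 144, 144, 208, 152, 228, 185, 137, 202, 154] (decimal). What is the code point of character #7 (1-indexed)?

Offset 0: leading byte 0xF0 = 11110000 → 4-byte char #1 = F0 90 8C 8C.
Offset 4: leading byte 0xE9 = 11101001 → 3-byte char #2 = E9 AF B4.
Offset 7: leading byte 0xE7 = 11100111 → 3-byte char #3 = E7 A1 8E.
Offset 10: leading byte 0xEB = 11101011 → 3-byte char #4 = EB B7 84.
Offset 13: leading byte 0xF0 = 11110000 → 4-byte char #5 = F0 90 90 90.
Offset 17: leading byte 0xD0 = 11010000 → 2-byte char #6 = D0 98.
Offset 19: leading byte 0xE4 = 11100100 → 3-byte char #7 = E4 B9 89.
Leading byte 0xE4 = 11100100 matches 1110xxxx → 3-byte sequence.
Byte 1: 0xE4 = 11100100, payload 0100 (4 bits).
Byte 2: 0xB9 = 10111001 (10xxxxxx ✓), payload 111001.
Byte 3: 0x89 = 10001001 (10xxxxxx ✓), payload 001001.
Concatenate: 0100111001001001 = 0x4E49 (16 bits → U+4E49).

U+4E49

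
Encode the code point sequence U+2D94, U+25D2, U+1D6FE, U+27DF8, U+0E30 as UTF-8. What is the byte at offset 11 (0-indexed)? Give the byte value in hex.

0xA7

U+2D94 → 3-byte form E2 B6 94 at offsets 0–2.
U+25D2 → 3-byte form E2 97 92 at offsets 3–5.
U+1D6FE → 4-byte form F0 9D 9B BE at offsets 6–9.
U+27DF8 → 4-byte form F0 A7 B7 B8 at offsets 10–13.
Offset 11 falls in char 4's range; it's byte 2 of F0 A7 B7 B8 = 0xA7.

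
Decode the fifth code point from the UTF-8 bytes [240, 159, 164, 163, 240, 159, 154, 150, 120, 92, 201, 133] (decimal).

Offset 0: leading byte 0xF0 = 11110000 → 4-byte char #1 = F0 9F A4 A3.
Offset 4: leading byte 0xF0 = 11110000 → 4-byte char #2 = F0 9F 9A 96.
Offset 8: leading byte 0x78 = 01111000 → 1-byte char #3 = 78.
Offset 9: leading byte 0x5C = 01011100 → 1-byte char #4 = 5C.
Offset 10: leading byte 0xC9 = 11001001 → 2-byte char #5 = C9 85.
Leading byte 0xC9 = 11001001 matches 110xxxxx → 2-byte sequence.
Byte 1: 0xC9 = 11001001, payload 01001 (5 bits).
Byte 2: 0x85 = 10000101 (10xxxxxx ✓), payload 000101.
Concatenate: 01001000101 = 0x245 (11 bits → U+0245).

U+0245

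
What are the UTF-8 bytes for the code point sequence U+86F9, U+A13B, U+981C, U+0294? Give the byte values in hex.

U+86F9: 3-byte form → E8 9B B9.
U+A13B: 3-byte form → EA 84 BB.
U+981C: 3-byte form → E9 A0 9C.
U+0294: 2-byte form → CA 94.
Concatenated (11 bytes): E8 9B B9 EA 84 BB E9 A0 9C CA 94.

E8 9B B9 EA 84 BB E9 A0 9C CA 94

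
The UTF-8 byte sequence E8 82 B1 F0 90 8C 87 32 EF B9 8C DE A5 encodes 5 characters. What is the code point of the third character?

Offset 0: leading byte 0xE8 = 11101000 → 3-byte char #1 = E8 82 B1.
Offset 3: leading byte 0xF0 = 11110000 → 4-byte char #2 = F0 90 8C 87.
Offset 7: leading byte 0x32 = 00110010 → 1-byte char #3 = 32.
Leading byte 0x32 = 00110010 matches 0xxxxxxx → 1-byte sequence.
Byte 1: 0x32 = 00110010, payload 0110010 (7 bits).
Concatenate: 0110010 = 0x32 (7 bits → U+0032).

U+0032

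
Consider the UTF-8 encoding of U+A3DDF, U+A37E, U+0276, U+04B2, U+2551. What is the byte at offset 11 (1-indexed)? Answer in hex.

0xB2

1-indexed offset 11 is 0-indexed offset 10.
U+A3DDF → 4-byte form F2 A3 B7 9F at offsets 0–3.
U+A37E → 3-byte form EA 8D BE at offsets 4–6.
U+0276 → 2-byte form C9 B6 at offsets 7–8.
U+04B2 → 2-byte form D2 B2 at offsets 9–10.
Offset 10 falls in char 4's range; it's byte 2 of D2 B2 = 0xB2.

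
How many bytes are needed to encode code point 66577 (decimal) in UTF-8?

U+10411 = 0x10411. UTF-8 uses 1 byte below 0x80, 2 below 0x800, 3 below 0x10000, 4 up to 0x10FFFF. 0x10411 is in U+10000–U+10FFFF → 4 bytes.

4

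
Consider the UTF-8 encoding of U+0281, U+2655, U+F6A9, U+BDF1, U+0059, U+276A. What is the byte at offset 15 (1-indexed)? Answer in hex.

1-indexed offset 15 is 0-indexed offset 14.
U+0281 → 2-byte form CA 81 at offsets 0–1.
U+2655 → 3-byte form E2 99 95 at offsets 2–4.
U+F6A9 → 3-byte form EF 9A A9 at offsets 5–7.
U+BDF1 → 3-byte form EB B7 B1 at offsets 8–10.
U+0059 → 1-byte form 59 at offsets 11–11.
U+276A → 3-byte form E2 9D AA at offsets 12–14.
Offset 14 falls in char 6's range; it's byte 3 of E2 9D AA = 0xAA.

0xAA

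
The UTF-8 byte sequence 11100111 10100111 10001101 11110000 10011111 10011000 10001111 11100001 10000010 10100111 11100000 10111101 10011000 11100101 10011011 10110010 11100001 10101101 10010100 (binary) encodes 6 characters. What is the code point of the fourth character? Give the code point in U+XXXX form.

Offset 0: leading byte 0xE7 = 11100111 → 3-byte char #1 = E7 A7 8D.
Offset 3: leading byte 0xF0 = 11110000 → 4-byte char #2 = F0 9F 98 8F.
Offset 7: leading byte 0xE1 = 11100001 → 3-byte char #3 = E1 82 A7.
Offset 10: leading byte 0xE0 = 11100000 → 3-byte char #4 = E0 BD 98.
Leading byte 0xE0 = 11100000 matches 1110xxxx → 3-byte sequence.
Byte 1: 0xE0 = 11100000, payload 0000 (4 bits).
Byte 2: 0xBD = 10111101 (10xxxxxx ✓), payload 111101.
Byte 3: 0x98 = 10011000 (10xxxxxx ✓), payload 011000.
Concatenate: 0000111101011000 = 0xF58 (16 bits → U+0F58).

U+0F58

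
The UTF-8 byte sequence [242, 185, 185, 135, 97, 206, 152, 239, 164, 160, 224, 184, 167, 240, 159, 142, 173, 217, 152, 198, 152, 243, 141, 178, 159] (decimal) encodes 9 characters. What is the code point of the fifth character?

U+0E27

Offset 0: leading byte 0xF2 = 11110010 → 4-byte char #1 = F2 B9 B9 87.
Offset 4: leading byte 0x61 = 01100001 → 1-byte char #2 = 61.
Offset 5: leading byte 0xCE = 11001110 → 2-byte char #3 = CE 98.
Offset 7: leading byte 0xEF = 11101111 → 3-byte char #4 = EF A4 A0.
Offset 10: leading byte 0xE0 = 11100000 → 3-byte char #5 = E0 B8 A7.
Leading byte 0xE0 = 11100000 matches 1110xxxx → 3-byte sequence.
Byte 1: 0xE0 = 11100000, payload 0000 (4 bits).
Byte 2: 0xB8 = 10111000 (10xxxxxx ✓), payload 111000.
Byte 3: 0xA7 = 10100111 (10xxxxxx ✓), payload 100111.
Concatenate: 0000111000100111 = 0xE27 (16 bits → U+0E27).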